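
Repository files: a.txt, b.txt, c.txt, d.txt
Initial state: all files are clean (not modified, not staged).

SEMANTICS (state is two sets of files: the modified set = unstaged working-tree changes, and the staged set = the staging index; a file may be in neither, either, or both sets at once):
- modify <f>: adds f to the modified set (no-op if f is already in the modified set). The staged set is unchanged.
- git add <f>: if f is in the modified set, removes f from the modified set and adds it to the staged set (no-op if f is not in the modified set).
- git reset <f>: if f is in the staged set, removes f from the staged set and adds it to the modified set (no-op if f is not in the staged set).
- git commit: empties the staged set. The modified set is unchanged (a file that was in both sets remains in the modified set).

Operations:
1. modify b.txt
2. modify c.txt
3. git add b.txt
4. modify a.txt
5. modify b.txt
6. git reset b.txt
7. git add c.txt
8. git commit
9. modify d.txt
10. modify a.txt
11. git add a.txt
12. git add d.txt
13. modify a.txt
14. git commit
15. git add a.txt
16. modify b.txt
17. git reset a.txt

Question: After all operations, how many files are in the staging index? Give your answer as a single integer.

Answer: 0

Derivation:
After op 1 (modify b.txt): modified={b.txt} staged={none}
After op 2 (modify c.txt): modified={b.txt, c.txt} staged={none}
After op 3 (git add b.txt): modified={c.txt} staged={b.txt}
After op 4 (modify a.txt): modified={a.txt, c.txt} staged={b.txt}
After op 5 (modify b.txt): modified={a.txt, b.txt, c.txt} staged={b.txt}
After op 6 (git reset b.txt): modified={a.txt, b.txt, c.txt} staged={none}
After op 7 (git add c.txt): modified={a.txt, b.txt} staged={c.txt}
After op 8 (git commit): modified={a.txt, b.txt} staged={none}
After op 9 (modify d.txt): modified={a.txt, b.txt, d.txt} staged={none}
After op 10 (modify a.txt): modified={a.txt, b.txt, d.txt} staged={none}
After op 11 (git add a.txt): modified={b.txt, d.txt} staged={a.txt}
After op 12 (git add d.txt): modified={b.txt} staged={a.txt, d.txt}
After op 13 (modify a.txt): modified={a.txt, b.txt} staged={a.txt, d.txt}
After op 14 (git commit): modified={a.txt, b.txt} staged={none}
After op 15 (git add a.txt): modified={b.txt} staged={a.txt}
After op 16 (modify b.txt): modified={b.txt} staged={a.txt}
After op 17 (git reset a.txt): modified={a.txt, b.txt} staged={none}
Final staged set: {none} -> count=0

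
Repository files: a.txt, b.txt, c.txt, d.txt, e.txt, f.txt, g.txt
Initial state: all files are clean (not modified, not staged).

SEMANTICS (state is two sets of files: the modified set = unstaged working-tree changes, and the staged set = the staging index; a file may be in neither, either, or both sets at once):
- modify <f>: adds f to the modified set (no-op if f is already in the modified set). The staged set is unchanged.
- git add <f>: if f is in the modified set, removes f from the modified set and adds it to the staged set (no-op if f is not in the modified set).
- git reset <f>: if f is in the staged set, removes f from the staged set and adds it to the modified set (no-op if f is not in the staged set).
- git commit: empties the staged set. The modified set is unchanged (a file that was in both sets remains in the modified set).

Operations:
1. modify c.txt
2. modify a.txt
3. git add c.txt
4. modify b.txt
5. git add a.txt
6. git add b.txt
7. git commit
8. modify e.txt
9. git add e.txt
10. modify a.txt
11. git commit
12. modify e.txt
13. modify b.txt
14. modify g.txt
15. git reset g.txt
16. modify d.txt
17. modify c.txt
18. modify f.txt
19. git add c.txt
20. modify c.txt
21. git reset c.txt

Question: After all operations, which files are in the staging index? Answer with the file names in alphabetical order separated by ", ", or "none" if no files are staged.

After op 1 (modify c.txt): modified={c.txt} staged={none}
After op 2 (modify a.txt): modified={a.txt, c.txt} staged={none}
After op 3 (git add c.txt): modified={a.txt} staged={c.txt}
After op 4 (modify b.txt): modified={a.txt, b.txt} staged={c.txt}
After op 5 (git add a.txt): modified={b.txt} staged={a.txt, c.txt}
After op 6 (git add b.txt): modified={none} staged={a.txt, b.txt, c.txt}
After op 7 (git commit): modified={none} staged={none}
After op 8 (modify e.txt): modified={e.txt} staged={none}
After op 9 (git add e.txt): modified={none} staged={e.txt}
After op 10 (modify a.txt): modified={a.txt} staged={e.txt}
After op 11 (git commit): modified={a.txt} staged={none}
After op 12 (modify e.txt): modified={a.txt, e.txt} staged={none}
After op 13 (modify b.txt): modified={a.txt, b.txt, e.txt} staged={none}
After op 14 (modify g.txt): modified={a.txt, b.txt, e.txt, g.txt} staged={none}
After op 15 (git reset g.txt): modified={a.txt, b.txt, e.txt, g.txt} staged={none}
After op 16 (modify d.txt): modified={a.txt, b.txt, d.txt, e.txt, g.txt} staged={none}
After op 17 (modify c.txt): modified={a.txt, b.txt, c.txt, d.txt, e.txt, g.txt} staged={none}
After op 18 (modify f.txt): modified={a.txt, b.txt, c.txt, d.txt, e.txt, f.txt, g.txt} staged={none}
After op 19 (git add c.txt): modified={a.txt, b.txt, d.txt, e.txt, f.txt, g.txt} staged={c.txt}
After op 20 (modify c.txt): modified={a.txt, b.txt, c.txt, d.txt, e.txt, f.txt, g.txt} staged={c.txt}
After op 21 (git reset c.txt): modified={a.txt, b.txt, c.txt, d.txt, e.txt, f.txt, g.txt} staged={none}

Answer: none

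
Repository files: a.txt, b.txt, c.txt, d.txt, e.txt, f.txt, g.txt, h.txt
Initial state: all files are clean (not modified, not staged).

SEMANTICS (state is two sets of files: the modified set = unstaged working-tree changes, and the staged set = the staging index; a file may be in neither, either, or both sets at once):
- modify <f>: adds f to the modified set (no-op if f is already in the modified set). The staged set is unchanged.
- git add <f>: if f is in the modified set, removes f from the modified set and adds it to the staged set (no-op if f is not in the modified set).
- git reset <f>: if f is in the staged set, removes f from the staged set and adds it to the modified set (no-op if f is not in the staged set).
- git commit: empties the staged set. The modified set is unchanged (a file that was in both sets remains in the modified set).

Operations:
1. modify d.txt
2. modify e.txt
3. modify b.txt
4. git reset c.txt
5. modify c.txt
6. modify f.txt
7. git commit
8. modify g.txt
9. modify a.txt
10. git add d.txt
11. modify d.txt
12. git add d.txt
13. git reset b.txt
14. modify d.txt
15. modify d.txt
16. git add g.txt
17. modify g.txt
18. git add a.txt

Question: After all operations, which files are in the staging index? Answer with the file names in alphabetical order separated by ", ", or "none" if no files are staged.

Answer: a.txt, d.txt, g.txt

Derivation:
After op 1 (modify d.txt): modified={d.txt} staged={none}
After op 2 (modify e.txt): modified={d.txt, e.txt} staged={none}
After op 3 (modify b.txt): modified={b.txt, d.txt, e.txt} staged={none}
After op 4 (git reset c.txt): modified={b.txt, d.txt, e.txt} staged={none}
After op 5 (modify c.txt): modified={b.txt, c.txt, d.txt, e.txt} staged={none}
After op 6 (modify f.txt): modified={b.txt, c.txt, d.txt, e.txt, f.txt} staged={none}
After op 7 (git commit): modified={b.txt, c.txt, d.txt, e.txt, f.txt} staged={none}
After op 8 (modify g.txt): modified={b.txt, c.txt, d.txt, e.txt, f.txt, g.txt} staged={none}
After op 9 (modify a.txt): modified={a.txt, b.txt, c.txt, d.txt, e.txt, f.txt, g.txt} staged={none}
After op 10 (git add d.txt): modified={a.txt, b.txt, c.txt, e.txt, f.txt, g.txt} staged={d.txt}
After op 11 (modify d.txt): modified={a.txt, b.txt, c.txt, d.txt, e.txt, f.txt, g.txt} staged={d.txt}
After op 12 (git add d.txt): modified={a.txt, b.txt, c.txt, e.txt, f.txt, g.txt} staged={d.txt}
After op 13 (git reset b.txt): modified={a.txt, b.txt, c.txt, e.txt, f.txt, g.txt} staged={d.txt}
After op 14 (modify d.txt): modified={a.txt, b.txt, c.txt, d.txt, e.txt, f.txt, g.txt} staged={d.txt}
After op 15 (modify d.txt): modified={a.txt, b.txt, c.txt, d.txt, e.txt, f.txt, g.txt} staged={d.txt}
After op 16 (git add g.txt): modified={a.txt, b.txt, c.txt, d.txt, e.txt, f.txt} staged={d.txt, g.txt}
After op 17 (modify g.txt): modified={a.txt, b.txt, c.txt, d.txt, e.txt, f.txt, g.txt} staged={d.txt, g.txt}
After op 18 (git add a.txt): modified={b.txt, c.txt, d.txt, e.txt, f.txt, g.txt} staged={a.txt, d.txt, g.txt}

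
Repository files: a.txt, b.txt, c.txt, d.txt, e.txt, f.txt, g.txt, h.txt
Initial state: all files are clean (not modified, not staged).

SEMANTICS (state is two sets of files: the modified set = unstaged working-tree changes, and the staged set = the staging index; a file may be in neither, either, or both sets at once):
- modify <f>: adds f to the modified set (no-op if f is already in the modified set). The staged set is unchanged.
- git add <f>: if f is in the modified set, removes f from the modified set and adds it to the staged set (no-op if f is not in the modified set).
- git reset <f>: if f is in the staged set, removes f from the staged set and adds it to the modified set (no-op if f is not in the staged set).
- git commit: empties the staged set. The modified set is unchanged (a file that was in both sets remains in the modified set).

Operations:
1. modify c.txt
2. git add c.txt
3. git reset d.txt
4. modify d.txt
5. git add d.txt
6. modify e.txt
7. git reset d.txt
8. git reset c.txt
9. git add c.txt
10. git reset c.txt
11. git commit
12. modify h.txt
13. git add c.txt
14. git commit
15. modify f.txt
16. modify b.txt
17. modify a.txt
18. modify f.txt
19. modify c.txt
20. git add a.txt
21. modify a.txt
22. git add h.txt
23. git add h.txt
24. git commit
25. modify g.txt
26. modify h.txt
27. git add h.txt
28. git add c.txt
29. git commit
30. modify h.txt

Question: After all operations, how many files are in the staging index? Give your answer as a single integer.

After op 1 (modify c.txt): modified={c.txt} staged={none}
After op 2 (git add c.txt): modified={none} staged={c.txt}
After op 3 (git reset d.txt): modified={none} staged={c.txt}
After op 4 (modify d.txt): modified={d.txt} staged={c.txt}
After op 5 (git add d.txt): modified={none} staged={c.txt, d.txt}
After op 6 (modify e.txt): modified={e.txt} staged={c.txt, d.txt}
After op 7 (git reset d.txt): modified={d.txt, e.txt} staged={c.txt}
After op 8 (git reset c.txt): modified={c.txt, d.txt, e.txt} staged={none}
After op 9 (git add c.txt): modified={d.txt, e.txt} staged={c.txt}
After op 10 (git reset c.txt): modified={c.txt, d.txt, e.txt} staged={none}
After op 11 (git commit): modified={c.txt, d.txt, e.txt} staged={none}
After op 12 (modify h.txt): modified={c.txt, d.txt, e.txt, h.txt} staged={none}
After op 13 (git add c.txt): modified={d.txt, e.txt, h.txt} staged={c.txt}
After op 14 (git commit): modified={d.txt, e.txt, h.txt} staged={none}
After op 15 (modify f.txt): modified={d.txt, e.txt, f.txt, h.txt} staged={none}
After op 16 (modify b.txt): modified={b.txt, d.txt, e.txt, f.txt, h.txt} staged={none}
After op 17 (modify a.txt): modified={a.txt, b.txt, d.txt, e.txt, f.txt, h.txt} staged={none}
After op 18 (modify f.txt): modified={a.txt, b.txt, d.txt, e.txt, f.txt, h.txt} staged={none}
After op 19 (modify c.txt): modified={a.txt, b.txt, c.txt, d.txt, e.txt, f.txt, h.txt} staged={none}
After op 20 (git add a.txt): modified={b.txt, c.txt, d.txt, e.txt, f.txt, h.txt} staged={a.txt}
After op 21 (modify a.txt): modified={a.txt, b.txt, c.txt, d.txt, e.txt, f.txt, h.txt} staged={a.txt}
After op 22 (git add h.txt): modified={a.txt, b.txt, c.txt, d.txt, e.txt, f.txt} staged={a.txt, h.txt}
After op 23 (git add h.txt): modified={a.txt, b.txt, c.txt, d.txt, e.txt, f.txt} staged={a.txt, h.txt}
After op 24 (git commit): modified={a.txt, b.txt, c.txt, d.txt, e.txt, f.txt} staged={none}
After op 25 (modify g.txt): modified={a.txt, b.txt, c.txt, d.txt, e.txt, f.txt, g.txt} staged={none}
After op 26 (modify h.txt): modified={a.txt, b.txt, c.txt, d.txt, e.txt, f.txt, g.txt, h.txt} staged={none}
After op 27 (git add h.txt): modified={a.txt, b.txt, c.txt, d.txt, e.txt, f.txt, g.txt} staged={h.txt}
After op 28 (git add c.txt): modified={a.txt, b.txt, d.txt, e.txt, f.txt, g.txt} staged={c.txt, h.txt}
After op 29 (git commit): modified={a.txt, b.txt, d.txt, e.txt, f.txt, g.txt} staged={none}
After op 30 (modify h.txt): modified={a.txt, b.txt, d.txt, e.txt, f.txt, g.txt, h.txt} staged={none}
Final staged set: {none} -> count=0

Answer: 0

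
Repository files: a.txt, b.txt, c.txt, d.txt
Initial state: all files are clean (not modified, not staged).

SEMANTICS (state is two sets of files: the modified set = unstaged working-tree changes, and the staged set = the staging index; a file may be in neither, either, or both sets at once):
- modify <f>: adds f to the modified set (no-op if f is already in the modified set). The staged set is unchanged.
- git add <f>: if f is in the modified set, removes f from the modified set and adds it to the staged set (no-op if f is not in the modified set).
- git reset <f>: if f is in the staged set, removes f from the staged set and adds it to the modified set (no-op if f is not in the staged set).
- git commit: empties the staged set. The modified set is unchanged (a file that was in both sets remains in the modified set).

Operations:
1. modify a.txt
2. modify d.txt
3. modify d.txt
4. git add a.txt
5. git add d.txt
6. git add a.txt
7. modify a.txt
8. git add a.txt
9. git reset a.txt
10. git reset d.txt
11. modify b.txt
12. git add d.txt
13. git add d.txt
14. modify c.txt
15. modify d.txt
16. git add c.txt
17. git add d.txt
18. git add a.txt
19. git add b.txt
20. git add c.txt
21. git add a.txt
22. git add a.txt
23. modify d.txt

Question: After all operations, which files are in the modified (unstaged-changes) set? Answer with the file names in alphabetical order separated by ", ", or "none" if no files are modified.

After op 1 (modify a.txt): modified={a.txt} staged={none}
After op 2 (modify d.txt): modified={a.txt, d.txt} staged={none}
After op 3 (modify d.txt): modified={a.txt, d.txt} staged={none}
After op 4 (git add a.txt): modified={d.txt} staged={a.txt}
After op 5 (git add d.txt): modified={none} staged={a.txt, d.txt}
After op 6 (git add a.txt): modified={none} staged={a.txt, d.txt}
After op 7 (modify a.txt): modified={a.txt} staged={a.txt, d.txt}
After op 8 (git add a.txt): modified={none} staged={a.txt, d.txt}
After op 9 (git reset a.txt): modified={a.txt} staged={d.txt}
After op 10 (git reset d.txt): modified={a.txt, d.txt} staged={none}
After op 11 (modify b.txt): modified={a.txt, b.txt, d.txt} staged={none}
After op 12 (git add d.txt): modified={a.txt, b.txt} staged={d.txt}
After op 13 (git add d.txt): modified={a.txt, b.txt} staged={d.txt}
After op 14 (modify c.txt): modified={a.txt, b.txt, c.txt} staged={d.txt}
After op 15 (modify d.txt): modified={a.txt, b.txt, c.txt, d.txt} staged={d.txt}
After op 16 (git add c.txt): modified={a.txt, b.txt, d.txt} staged={c.txt, d.txt}
After op 17 (git add d.txt): modified={a.txt, b.txt} staged={c.txt, d.txt}
After op 18 (git add a.txt): modified={b.txt} staged={a.txt, c.txt, d.txt}
After op 19 (git add b.txt): modified={none} staged={a.txt, b.txt, c.txt, d.txt}
After op 20 (git add c.txt): modified={none} staged={a.txt, b.txt, c.txt, d.txt}
After op 21 (git add a.txt): modified={none} staged={a.txt, b.txt, c.txt, d.txt}
After op 22 (git add a.txt): modified={none} staged={a.txt, b.txt, c.txt, d.txt}
After op 23 (modify d.txt): modified={d.txt} staged={a.txt, b.txt, c.txt, d.txt}

Answer: d.txt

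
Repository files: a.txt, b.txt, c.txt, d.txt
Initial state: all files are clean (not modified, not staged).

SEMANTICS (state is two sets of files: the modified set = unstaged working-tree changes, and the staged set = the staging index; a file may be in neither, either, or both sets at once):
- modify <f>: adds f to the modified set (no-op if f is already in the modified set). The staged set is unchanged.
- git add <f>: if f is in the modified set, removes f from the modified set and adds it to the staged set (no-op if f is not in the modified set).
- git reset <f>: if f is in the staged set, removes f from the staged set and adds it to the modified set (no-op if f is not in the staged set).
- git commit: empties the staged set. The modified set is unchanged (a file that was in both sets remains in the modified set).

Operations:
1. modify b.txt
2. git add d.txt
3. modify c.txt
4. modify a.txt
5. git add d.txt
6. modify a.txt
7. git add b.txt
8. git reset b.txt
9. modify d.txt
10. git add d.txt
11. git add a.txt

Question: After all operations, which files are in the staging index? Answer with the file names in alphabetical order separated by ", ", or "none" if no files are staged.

After op 1 (modify b.txt): modified={b.txt} staged={none}
After op 2 (git add d.txt): modified={b.txt} staged={none}
After op 3 (modify c.txt): modified={b.txt, c.txt} staged={none}
After op 4 (modify a.txt): modified={a.txt, b.txt, c.txt} staged={none}
After op 5 (git add d.txt): modified={a.txt, b.txt, c.txt} staged={none}
After op 6 (modify a.txt): modified={a.txt, b.txt, c.txt} staged={none}
After op 7 (git add b.txt): modified={a.txt, c.txt} staged={b.txt}
After op 8 (git reset b.txt): modified={a.txt, b.txt, c.txt} staged={none}
After op 9 (modify d.txt): modified={a.txt, b.txt, c.txt, d.txt} staged={none}
After op 10 (git add d.txt): modified={a.txt, b.txt, c.txt} staged={d.txt}
After op 11 (git add a.txt): modified={b.txt, c.txt} staged={a.txt, d.txt}

Answer: a.txt, d.txt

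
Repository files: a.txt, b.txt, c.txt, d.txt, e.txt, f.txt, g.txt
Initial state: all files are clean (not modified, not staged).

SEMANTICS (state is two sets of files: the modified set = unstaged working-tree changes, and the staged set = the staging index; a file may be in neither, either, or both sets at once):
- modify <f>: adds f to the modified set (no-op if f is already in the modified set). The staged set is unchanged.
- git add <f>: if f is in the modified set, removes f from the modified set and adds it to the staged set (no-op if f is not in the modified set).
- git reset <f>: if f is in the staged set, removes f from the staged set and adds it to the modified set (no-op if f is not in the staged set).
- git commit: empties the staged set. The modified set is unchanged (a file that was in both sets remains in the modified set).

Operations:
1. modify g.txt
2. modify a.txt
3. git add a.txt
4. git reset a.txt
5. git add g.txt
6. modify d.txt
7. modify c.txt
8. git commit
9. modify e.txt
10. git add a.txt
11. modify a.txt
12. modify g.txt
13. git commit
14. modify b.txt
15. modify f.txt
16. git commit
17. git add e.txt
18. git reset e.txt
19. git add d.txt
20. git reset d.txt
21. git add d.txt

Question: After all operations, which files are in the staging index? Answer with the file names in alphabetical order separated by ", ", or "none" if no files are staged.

After op 1 (modify g.txt): modified={g.txt} staged={none}
After op 2 (modify a.txt): modified={a.txt, g.txt} staged={none}
After op 3 (git add a.txt): modified={g.txt} staged={a.txt}
After op 4 (git reset a.txt): modified={a.txt, g.txt} staged={none}
After op 5 (git add g.txt): modified={a.txt} staged={g.txt}
After op 6 (modify d.txt): modified={a.txt, d.txt} staged={g.txt}
After op 7 (modify c.txt): modified={a.txt, c.txt, d.txt} staged={g.txt}
After op 8 (git commit): modified={a.txt, c.txt, d.txt} staged={none}
After op 9 (modify e.txt): modified={a.txt, c.txt, d.txt, e.txt} staged={none}
After op 10 (git add a.txt): modified={c.txt, d.txt, e.txt} staged={a.txt}
After op 11 (modify a.txt): modified={a.txt, c.txt, d.txt, e.txt} staged={a.txt}
After op 12 (modify g.txt): modified={a.txt, c.txt, d.txt, e.txt, g.txt} staged={a.txt}
After op 13 (git commit): modified={a.txt, c.txt, d.txt, e.txt, g.txt} staged={none}
After op 14 (modify b.txt): modified={a.txt, b.txt, c.txt, d.txt, e.txt, g.txt} staged={none}
After op 15 (modify f.txt): modified={a.txt, b.txt, c.txt, d.txt, e.txt, f.txt, g.txt} staged={none}
After op 16 (git commit): modified={a.txt, b.txt, c.txt, d.txt, e.txt, f.txt, g.txt} staged={none}
After op 17 (git add e.txt): modified={a.txt, b.txt, c.txt, d.txt, f.txt, g.txt} staged={e.txt}
After op 18 (git reset e.txt): modified={a.txt, b.txt, c.txt, d.txt, e.txt, f.txt, g.txt} staged={none}
After op 19 (git add d.txt): modified={a.txt, b.txt, c.txt, e.txt, f.txt, g.txt} staged={d.txt}
After op 20 (git reset d.txt): modified={a.txt, b.txt, c.txt, d.txt, e.txt, f.txt, g.txt} staged={none}
After op 21 (git add d.txt): modified={a.txt, b.txt, c.txt, e.txt, f.txt, g.txt} staged={d.txt}

Answer: d.txt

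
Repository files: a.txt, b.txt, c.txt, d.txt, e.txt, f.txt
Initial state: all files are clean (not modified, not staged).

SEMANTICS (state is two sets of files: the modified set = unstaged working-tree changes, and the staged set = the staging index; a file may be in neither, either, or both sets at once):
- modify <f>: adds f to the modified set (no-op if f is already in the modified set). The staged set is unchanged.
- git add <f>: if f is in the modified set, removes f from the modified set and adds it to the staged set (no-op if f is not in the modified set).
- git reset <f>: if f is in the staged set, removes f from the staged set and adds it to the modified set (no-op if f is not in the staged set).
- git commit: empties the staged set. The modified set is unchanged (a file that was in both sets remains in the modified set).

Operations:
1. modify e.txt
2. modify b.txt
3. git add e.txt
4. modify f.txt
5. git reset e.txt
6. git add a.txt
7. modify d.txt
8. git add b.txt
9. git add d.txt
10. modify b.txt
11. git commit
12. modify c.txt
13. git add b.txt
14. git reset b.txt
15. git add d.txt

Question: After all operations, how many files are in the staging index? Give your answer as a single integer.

After op 1 (modify e.txt): modified={e.txt} staged={none}
After op 2 (modify b.txt): modified={b.txt, e.txt} staged={none}
After op 3 (git add e.txt): modified={b.txt} staged={e.txt}
After op 4 (modify f.txt): modified={b.txt, f.txt} staged={e.txt}
After op 5 (git reset e.txt): modified={b.txt, e.txt, f.txt} staged={none}
After op 6 (git add a.txt): modified={b.txt, e.txt, f.txt} staged={none}
After op 7 (modify d.txt): modified={b.txt, d.txt, e.txt, f.txt} staged={none}
After op 8 (git add b.txt): modified={d.txt, e.txt, f.txt} staged={b.txt}
After op 9 (git add d.txt): modified={e.txt, f.txt} staged={b.txt, d.txt}
After op 10 (modify b.txt): modified={b.txt, e.txt, f.txt} staged={b.txt, d.txt}
After op 11 (git commit): modified={b.txt, e.txt, f.txt} staged={none}
After op 12 (modify c.txt): modified={b.txt, c.txt, e.txt, f.txt} staged={none}
After op 13 (git add b.txt): modified={c.txt, e.txt, f.txt} staged={b.txt}
After op 14 (git reset b.txt): modified={b.txt, c.txt, e.txt, f.txt} staged={none}
After op 15 (git add d.txt): modified={b.txt, c.txt, e.txt, f.txt} staged={none}
Final staged set: {none} -> count=0

Answer: 0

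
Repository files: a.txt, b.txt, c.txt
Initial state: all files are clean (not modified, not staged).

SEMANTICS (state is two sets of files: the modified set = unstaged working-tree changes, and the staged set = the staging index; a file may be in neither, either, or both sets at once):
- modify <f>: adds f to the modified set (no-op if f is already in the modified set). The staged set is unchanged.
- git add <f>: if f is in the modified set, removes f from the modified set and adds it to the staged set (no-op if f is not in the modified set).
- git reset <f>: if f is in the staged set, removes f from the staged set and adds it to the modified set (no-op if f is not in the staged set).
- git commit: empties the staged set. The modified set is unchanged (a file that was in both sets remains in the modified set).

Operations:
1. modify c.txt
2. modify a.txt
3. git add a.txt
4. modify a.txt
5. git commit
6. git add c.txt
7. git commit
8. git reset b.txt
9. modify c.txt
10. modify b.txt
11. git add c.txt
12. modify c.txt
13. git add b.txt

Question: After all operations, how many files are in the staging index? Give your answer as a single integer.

Answer: 2

Derivation:
After op 1 (modify c.txt): modified={c.txt} staged={none}
After op 2 (modify a.txt): modified={a.txt, c.txt} staged={none}
After op 3 (git add a.txt): modified={c.txt} staged={a.txt}
After op 4 (modify a.txt): modified={a.txt, c.txt} staged={a.txt}
After op 5 (git commit): modified={a.txt, c.txt} staged={none}
After op 6 (git add c.txt): modified={a.txt} staged={c.txt}
After op 7 (git commit): modified={a.txt} staged={none}
After op 8 (git reset b.txt): modified={a.txt} staged={none}
After op 9 (modify c.txt): modified={a.txt, c.txt} staged={none}
After op 10 (modify b.txt): modified={a.txt, b.txt, c.txt} staged={none}
After op 11 (git add c.txt): modified={a.txt, b.txt} staged={c.txt}
After op 12 (modify c.txt): modified={a.txt, b.txt, c.txt} staged={c.txt}
After op 13 (git add b.txt): modified={a.txt, c.txt} staged={b.txt, c.txt}
Final staged set: {b.txt, c.txt} -> count=2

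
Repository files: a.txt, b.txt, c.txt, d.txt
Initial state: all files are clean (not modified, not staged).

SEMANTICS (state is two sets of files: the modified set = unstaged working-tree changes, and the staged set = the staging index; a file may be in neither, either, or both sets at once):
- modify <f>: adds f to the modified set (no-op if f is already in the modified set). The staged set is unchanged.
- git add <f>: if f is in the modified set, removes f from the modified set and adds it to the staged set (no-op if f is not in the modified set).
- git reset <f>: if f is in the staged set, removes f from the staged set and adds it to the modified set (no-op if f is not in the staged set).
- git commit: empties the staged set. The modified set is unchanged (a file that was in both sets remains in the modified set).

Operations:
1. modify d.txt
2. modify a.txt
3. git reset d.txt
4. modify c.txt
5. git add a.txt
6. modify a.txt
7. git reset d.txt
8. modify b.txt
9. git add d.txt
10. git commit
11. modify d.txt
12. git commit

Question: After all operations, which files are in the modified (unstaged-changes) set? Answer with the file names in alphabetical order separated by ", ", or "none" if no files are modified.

After op 1 (modify d.txt): modified={d.txt} staged={none}
After op 2 (modify a.txt): modified={a.txt, d.txt} staged={none}
After op 3 (git reset d.txt): modified={a.txt, d.txt} staged={none}
After op 4 (modify c.txt): modified={a.txt, c.txt, d.txt} staged={none}
After op 5 (git add a.txt): modified={c.txt, d.txt} staged={a.txt}
After op 6 (modify a.txt): modified={a.txt, c.txt, d.txt} staged={a.txt}
After op 7 (git reset d.txt): modified={a.txt, c.txt, d.txt} staged={a.txt}
After op 8 (modify b.txt): modified={a.txt, b.txt, c.txt, d.txt} staged={a.txt}
After op 9 (git add d.txt): modified={a.txt, b.txt, c.txt} staged={a.txt, d.txt}
After op 10 (git commit): modified={a.txt, b.txt, c.txt} staged={none}
After op 11 (modify d.txt): modified={a.txt, b.txt, c.txt, d.txt} staged={none}
After op 12 (git commit): modified={a.txt, b.txt, c.txt, d.txt} staged={none}

Answer: a.txt, b.txt, c.txt, d.txt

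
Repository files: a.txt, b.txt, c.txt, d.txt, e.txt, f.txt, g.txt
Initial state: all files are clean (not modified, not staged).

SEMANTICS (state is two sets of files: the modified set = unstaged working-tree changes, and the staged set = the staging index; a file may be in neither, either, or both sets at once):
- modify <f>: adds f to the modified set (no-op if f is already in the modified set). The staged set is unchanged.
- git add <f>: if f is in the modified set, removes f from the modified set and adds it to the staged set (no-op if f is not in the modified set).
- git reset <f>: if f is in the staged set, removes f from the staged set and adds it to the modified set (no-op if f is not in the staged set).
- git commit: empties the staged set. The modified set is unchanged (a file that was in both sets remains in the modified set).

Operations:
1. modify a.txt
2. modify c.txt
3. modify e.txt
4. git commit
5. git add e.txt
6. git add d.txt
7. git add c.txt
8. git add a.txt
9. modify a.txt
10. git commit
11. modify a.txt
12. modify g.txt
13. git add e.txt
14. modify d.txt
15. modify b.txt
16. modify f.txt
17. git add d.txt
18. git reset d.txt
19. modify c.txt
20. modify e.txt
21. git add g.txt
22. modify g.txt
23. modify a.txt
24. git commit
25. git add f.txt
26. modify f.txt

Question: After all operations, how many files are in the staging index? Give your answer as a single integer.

After op 1 (modify a.txt): modified={a.txt} staged={none}
After op 2 (modify c.txt): modified={a.txt, c.txt} staged={none}
After op 3 (modify e.txt): modified={a.txt, c.txt, e.txt} staged={none}
After op 4 (git commit): modified={a.txt, c.txt, e.txt} staged={none}
After op 5 (git add e.txt): modified={a.txt, c.txt} staged={e.txt}
After op 6 (git add d.txt): modified={a.txt, c.txt} staged={e.txt}
After op 7 (git add c.txt): modified={a.txt} staged={c.txt, e.txt}
After op 8 (git add a.txt): modified={none} staged={a.txt, c.txt, e.txt}
After op 9 (modify a.txt): modified={a.txt} staged={a.txt, c.txt, e.txt}
After op 10 (git commit): modified={a.txt} staged={none}
After op 11 (modify a.txt): modified={a.txt} staged={none}
After op 12 (modify g.txt): modified={a.txt, g.txt} staged={none}
After op 13 (git add e.txt): modified={a.txt, g.txt} staged={none}
After op 14 (modify d.txt): modified={a.txt, d.txt, g.txt} staged={none}
After op 15 (modify b.txt): modified={a.txt, b.txt, d.txt, g.txt} staged={none}
After op 16 (modify f.txt): modified={a.txt, b.txt, d.txt, f.txt, g.txt} staged={none}
After op 17 (git add d.txt): modified={a.txt, b.txt, f.txt, g.txt} staged={d.txt}
After op 18 (git reset d.txt): modified={a.txt, b.txt, d.txt, f.txt, g.txt} staged={none}
After op 19 (modify c.txt): modified={a.txt, b.txt, c.txt, d.txt, f.txt, g.txt} staged={none}
After op 20 (modify e.txt): modified={a.txt, b.txt, c.txt, d.txt, e.txt, f.txt, g.txt} staged={none}
After op 21 (git add g.txt): modified={a.txt, b.txt, c.txt, d.txt, e.txt, f.txt} staged={g.txt}
After op 22 (modify g.txt): modified={a.txt, b.txt, c.txt, d.txt, e.txt, f.txt, g.txt} staged={g.txt}
After op 23 (modify a.txt): modified={a.txt, b.txt, c.txt, d.txt, e.txt, f.txt, g.txt} staged={g.txt}
After op 24 (git commit): modified={a.txt, b.txt, c.txt, d.txt, e.txt, f.txt, g.txt} staged={none}
After op 25 (git add f.txt): modified={a.txt, b.txt, c.txt, d.txt, e.txt, g.txt} staged={f.txt}
After op 26 (modify f.txt): modified={a.txt, b.txt, c.txt, d.txt, e.txt, f.txt, g.txt} staged={f.txt}
Final staged set: {f.txt} -> count=1

Answer: 1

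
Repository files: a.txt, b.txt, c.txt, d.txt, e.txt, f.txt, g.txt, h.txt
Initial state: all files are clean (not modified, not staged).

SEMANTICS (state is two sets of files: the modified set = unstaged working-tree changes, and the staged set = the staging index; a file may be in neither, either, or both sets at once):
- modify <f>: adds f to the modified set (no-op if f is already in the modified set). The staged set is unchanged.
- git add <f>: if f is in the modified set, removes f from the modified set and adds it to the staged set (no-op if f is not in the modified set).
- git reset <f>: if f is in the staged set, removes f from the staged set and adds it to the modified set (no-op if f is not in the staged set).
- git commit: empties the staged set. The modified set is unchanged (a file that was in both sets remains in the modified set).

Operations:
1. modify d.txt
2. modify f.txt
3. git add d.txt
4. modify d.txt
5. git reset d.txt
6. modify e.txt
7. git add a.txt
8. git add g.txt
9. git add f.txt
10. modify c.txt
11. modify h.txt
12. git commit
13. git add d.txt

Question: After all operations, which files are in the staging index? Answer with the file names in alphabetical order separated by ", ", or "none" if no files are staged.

Answer: d.txt

Derivation:
After op 1 (modify d.txt): modified={d.txt} staged={none}
After op 2 (modify f.txt): modified={d.txt, f.txt} staged={none}
After op 3 (git add d.txt): modified={f.txt} staged={d.txt}
After op 4 (modify d.txt): modified={d.txt, f.txt} staged={d.txt}
After op 5 (git reset d.txt): modified={d.txt, f.txt} staged={none}
After op 6 (modify e.txt): modified={d.txt, e.txt, f.txt} staged={none}
After op 7 (git add a.txt): modified={d.txt, e.txt, f.txt} staged={none}
After op 8 (git add g.txt): modified={d.txt, e.txt, f.txt} staged={none}
After op 9 (git add f.txt): modified={d.txt, e.txt} staged={f.txt}
After op 10 (modify c.txt): modified={c.txt, d.txt, e.txt} staged={f.txt}
After op 11 (modify h.txt): modified={c.txt, d.txt, e.txt, h.txt} staged={f.txt}
After op 12 (git commit): modified={c.txt, d.txt, e.txt, h.txt} staged={none}
After op 13 (git add d.txt): modified={c.txt, e.txt, h.txt} staged={d.txt}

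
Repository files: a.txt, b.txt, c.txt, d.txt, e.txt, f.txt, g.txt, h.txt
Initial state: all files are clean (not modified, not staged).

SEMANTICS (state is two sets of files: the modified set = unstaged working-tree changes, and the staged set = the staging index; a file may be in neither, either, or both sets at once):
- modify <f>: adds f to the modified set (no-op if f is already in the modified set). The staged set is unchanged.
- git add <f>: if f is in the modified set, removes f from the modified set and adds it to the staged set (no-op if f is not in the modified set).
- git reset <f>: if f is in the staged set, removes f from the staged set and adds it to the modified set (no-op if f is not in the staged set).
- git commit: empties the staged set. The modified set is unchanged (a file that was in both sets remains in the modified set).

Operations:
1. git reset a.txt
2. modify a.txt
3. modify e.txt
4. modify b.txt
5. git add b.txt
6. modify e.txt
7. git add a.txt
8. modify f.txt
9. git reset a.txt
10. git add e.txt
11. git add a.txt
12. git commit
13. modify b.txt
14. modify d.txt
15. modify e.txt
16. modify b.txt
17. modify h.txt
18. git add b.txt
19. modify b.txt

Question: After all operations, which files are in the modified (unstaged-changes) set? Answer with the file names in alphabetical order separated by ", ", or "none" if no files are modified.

After op 1 (git reset a.txt): modified={none} staged={none}
After op 2 (modify a.txt): modified={a.txt} staged={none}
After op 3 (modify e.txt): modified={a.txt, e.txt} staged={none}
After op 4 (modify b.txt): modified={a.txt, b.txt, e.txt} staged={none}
After op 5 (git add b.txt): modified={a.txt, e.txt} staged={b.txt}
After op 6 (modify e.txt): modified={a.txt, e.txt} staged={b.txt}
After op 7 (git add a.txt): modified={e.txt} staged={a.txt, b.txt}
After op 8 (modify f.txt): modified={e.txt, f.txt} staged={a.txt, b.txt}
After op 9 (git reset a.txt): modified={a.txt, e.txt, f.txt} staged={b.txt}
After op 10 (git add e.txt): modified={a.txt, f.txt} staged={b.txt, e.txt}
After op 11 (git add a.txt): modified={f.txt} staged={a.txt, b.txt, e.txt}
After op 12 (git commit): modified={f.txt} staged={none}
After op 13 (modify b.txt): modified={b.txt, f.txt} staged={none}
After op 14 (modify d.txt): modified={b.txt, d.txt, f.txt} staged={none}
After op 15 (modify e.txt): modified={b.txt, d.txt, e.txt, f.txt} staged={none}
After op 16 (modify b.txt): modified={b.txt, d.txt, e.txt, f.txt} staged={none}
After op 17 (modify h.txt): modified={b.txt, d.txt, e.txt, f.txt, h.txt} staged={none}
After op 18 (git add b.txt): modified={d.txt, e.txt, f.txt, h.txt} staged={b.txt}
After op 19 (modify b.txt): modified={b.txt, d.txt, e.txt, f.txt, h.txt} staged={b.txt}

Answer: b.txt, d.txt, e.txt, f.txt, h.txt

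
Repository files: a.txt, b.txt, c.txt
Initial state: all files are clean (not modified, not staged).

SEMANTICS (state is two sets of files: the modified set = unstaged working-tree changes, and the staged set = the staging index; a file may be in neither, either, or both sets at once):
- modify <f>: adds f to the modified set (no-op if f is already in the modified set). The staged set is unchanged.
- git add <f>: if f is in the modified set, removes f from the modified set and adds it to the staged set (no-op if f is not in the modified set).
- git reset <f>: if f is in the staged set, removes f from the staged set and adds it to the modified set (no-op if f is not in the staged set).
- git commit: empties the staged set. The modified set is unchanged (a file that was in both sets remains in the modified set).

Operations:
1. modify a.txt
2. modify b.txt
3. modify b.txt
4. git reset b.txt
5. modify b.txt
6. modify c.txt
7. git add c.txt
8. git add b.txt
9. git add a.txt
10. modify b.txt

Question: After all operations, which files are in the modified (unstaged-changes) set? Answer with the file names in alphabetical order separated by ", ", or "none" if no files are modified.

Answer: b.txt

Derivation:
After op 1 (modify a.txt): modified={a.txt} staged={none}
After op 2 (modify b.txt): modified={a.txt, b.txt} staged={none}
After op 3 (modify b.txt): modified={a.txt, b.txt} staged={none}
After op 4 (git reset b.txt): modified={a.txt, b.txt} staged={none}
After op 5 (modify b.txt): modified={a.txt, b.txt} staged={none}
After op 6 (modify c.txt): modified={a.txt, b.txt, c.txt} staged={none}
After op 7 (git add c.txt): modified={a.txt, b.txt} staged={c.txt}
After op 8 (git add b.txt): modified={a.txt} staged={b.txt, c.txt}
After op 9 (git add a.txt): modified={none} staged={a.txt, b.txt, c.txt}
After op 10 (modify b.txt): modified={b.txt} staged={a.txt, b.txt, c.txt}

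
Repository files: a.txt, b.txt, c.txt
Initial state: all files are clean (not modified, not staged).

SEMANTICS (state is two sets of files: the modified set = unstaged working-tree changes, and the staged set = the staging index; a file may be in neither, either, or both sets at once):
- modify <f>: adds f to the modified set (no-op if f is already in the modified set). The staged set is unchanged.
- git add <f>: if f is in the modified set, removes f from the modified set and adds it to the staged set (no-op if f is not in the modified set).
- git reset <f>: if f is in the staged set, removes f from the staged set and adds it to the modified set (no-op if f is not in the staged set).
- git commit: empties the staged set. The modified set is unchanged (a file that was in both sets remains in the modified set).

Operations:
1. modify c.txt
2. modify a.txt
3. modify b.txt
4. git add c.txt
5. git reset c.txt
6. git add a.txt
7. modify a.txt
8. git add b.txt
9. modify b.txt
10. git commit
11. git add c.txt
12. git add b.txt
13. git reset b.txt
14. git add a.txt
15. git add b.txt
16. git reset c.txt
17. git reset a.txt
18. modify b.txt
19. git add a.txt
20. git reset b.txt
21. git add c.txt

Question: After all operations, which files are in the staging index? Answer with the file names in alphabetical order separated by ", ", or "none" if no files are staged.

Answer: a.txt, c.txt

Derivation:
After op 1 (modify c.txt): modified={c.txt} staged={none}
After op 2 (modify a.txt): modified={a.txt, c.txt} staged={none}
After op 3 (modify b.txt): modified={a.txt, b.txt, c.txt} staged={none}
After op 4 (git add c.txt): modified={a.txt, b.txt} staged={c.txt}
After op 5 (git reset c.txt): modified={a.txt, b.txt, c.txt} staged={none}
After op 6 (git add a.txt): modified={b.txt, c.txt} staged={a.txt}
After op 7 (modify a.txt): modified={a.txt, b.txt, c.txt} staged={a.txt}
After op 8 (git add b.txt): modified={a.txt, c.txt} staged={a.txt, b.txt}
After op 9 (modify b.txt): modified={a.txt, b.txt, c.txt} staged={a.txt, b.txt}
After op 10 (git commit): modified={a.txt, b.txt, c.txt} staged={none}
After op 11 (git add c.txt): modified={a.txt, b.txt} staged={c.txt}
After op 12 (git add b.txt): modified={a.txt} staged={b.txt, c.txt}
After op 13 (git reset b.txt): modified={a.txt, b.txt} staged={c.txt}
After op 14 (git add a.txt): modified={b.txt} staged={a.txt, c.txt}
After op 15 (git add b.txt): modified={none} staged={a.txt, b.txt, c.txt}
After op 16 (git reset c.txt): modified={c.txt} staged={a.txt, b.txt}
After op 17 (git reset a.txt): modified={a.txt, c.txt} staged={b.txt}
After op 18 (modify b.txt): modified={a.txt, b.txt, c.txt} staged={b.txt}
After op 19 (git add a.txt): modified={b.txt, c.txt} staged={a.txt, b.txt}
After op 20 (git reset b.txt): modified={b.txt, c.txt} staged={a.txt}
After op 21 (git add c.txt): modified={b.txt} staged={a.txt, c.txt}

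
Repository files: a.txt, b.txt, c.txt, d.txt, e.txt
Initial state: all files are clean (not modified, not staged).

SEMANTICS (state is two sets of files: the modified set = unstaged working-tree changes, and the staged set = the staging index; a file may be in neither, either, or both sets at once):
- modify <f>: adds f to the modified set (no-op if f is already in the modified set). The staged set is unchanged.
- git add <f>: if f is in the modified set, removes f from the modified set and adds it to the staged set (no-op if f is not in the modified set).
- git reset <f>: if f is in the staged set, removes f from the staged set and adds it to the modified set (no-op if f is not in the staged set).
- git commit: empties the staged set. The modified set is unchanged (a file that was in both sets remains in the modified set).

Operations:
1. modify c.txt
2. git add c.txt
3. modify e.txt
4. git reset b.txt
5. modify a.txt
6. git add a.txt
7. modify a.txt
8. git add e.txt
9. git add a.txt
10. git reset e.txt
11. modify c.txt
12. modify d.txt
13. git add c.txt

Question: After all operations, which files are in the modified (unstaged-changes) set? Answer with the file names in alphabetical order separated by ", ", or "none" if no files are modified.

Answer: d.txt, e.txt

Derivation:
After op 1 (modify c.txt): modified={c.txt} staged={none}
After op 2 (git add c.txt): modified={none} staged={c.txt}
After op 3 (modify e.txt): modified={e.txt} staged={c.txt}
After op 4 (git reset b.txt): modified={e.txt} staged={c.txt}
After op 5 (modify a.txt): modified={a.txt, e.txt} staged={c.txt}
After op 6 (git add a.txt): modified={e.txt} staged={a.txt, c.txt}
After op 7 (modify a.txt): modified={a.txt, e.txt} staged={a.txt, c.txt}
After op 8 (git add e.txt): modified={a.txt} staged={a.txt, c.txt, e.txt}
After op 9 (git add a.txt): modified={none} staged={a.txt, c.txt, e.txt}
After op 10 (git reset e.txt): modified={e.txt} staged={a.txt, c.txt}
After op 11 (modify c.txt): modified={c.txt, e.txt} staged={a.txt, c.txt}
After op 12 (modify d.txt): modified={c.txt, d.txt, e.txt} staged={a.txt, c.txt}
After op 13 (git add c.txt): modified={d.txt, e.txt} staged={a.txt, c.txt}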